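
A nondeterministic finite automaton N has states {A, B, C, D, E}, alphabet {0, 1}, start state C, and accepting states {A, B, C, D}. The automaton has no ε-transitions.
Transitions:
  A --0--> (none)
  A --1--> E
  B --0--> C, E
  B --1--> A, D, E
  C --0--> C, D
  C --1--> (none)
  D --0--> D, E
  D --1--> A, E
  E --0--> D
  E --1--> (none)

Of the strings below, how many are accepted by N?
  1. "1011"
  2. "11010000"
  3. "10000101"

0

"1011": rejected
"11010000": rejected
"10000101": rejected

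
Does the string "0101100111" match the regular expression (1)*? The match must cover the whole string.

0101100111 cannot be split into zero or more pieces each matching 1.

no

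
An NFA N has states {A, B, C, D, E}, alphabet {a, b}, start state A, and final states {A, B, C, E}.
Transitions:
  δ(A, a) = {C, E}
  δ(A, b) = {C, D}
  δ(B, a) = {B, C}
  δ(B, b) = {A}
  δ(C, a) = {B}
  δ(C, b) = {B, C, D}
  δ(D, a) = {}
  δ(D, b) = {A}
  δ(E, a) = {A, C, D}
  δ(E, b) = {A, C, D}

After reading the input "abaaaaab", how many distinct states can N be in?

Start: {A}
read a: {C, E}
read b: {A, B, C, D}
read a: {B, C, E}
read a: {A, B, C, D}
read a: {B, C, E}
read a: {A, B, C, D}
read a: {B, C, E}
read b: {A, B, C, D}
Final reachable set {A, B, C, D} has 4 states.

4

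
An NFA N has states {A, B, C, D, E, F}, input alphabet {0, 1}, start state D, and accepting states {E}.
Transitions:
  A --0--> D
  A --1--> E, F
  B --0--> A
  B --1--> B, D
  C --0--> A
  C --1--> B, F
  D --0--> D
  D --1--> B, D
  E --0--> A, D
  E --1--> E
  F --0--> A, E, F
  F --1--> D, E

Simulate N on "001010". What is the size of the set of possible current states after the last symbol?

4

Start: {D}
read 0: {D}
read 0: {D}
read 1: {B, D}
read 0: {A, D}
read 1: {B, D, E, F}
read 0: {A, D, E, F}
Final reachable set {A, D, E, F} has 4 states.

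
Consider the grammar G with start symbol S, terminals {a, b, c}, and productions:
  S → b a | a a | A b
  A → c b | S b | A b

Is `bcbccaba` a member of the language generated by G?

no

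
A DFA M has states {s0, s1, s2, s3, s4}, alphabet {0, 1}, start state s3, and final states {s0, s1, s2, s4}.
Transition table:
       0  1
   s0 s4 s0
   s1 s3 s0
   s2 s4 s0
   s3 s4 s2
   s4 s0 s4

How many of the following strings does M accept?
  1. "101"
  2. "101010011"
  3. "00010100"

3

"101": accepted
"101010011": accepted
"00010100": accepted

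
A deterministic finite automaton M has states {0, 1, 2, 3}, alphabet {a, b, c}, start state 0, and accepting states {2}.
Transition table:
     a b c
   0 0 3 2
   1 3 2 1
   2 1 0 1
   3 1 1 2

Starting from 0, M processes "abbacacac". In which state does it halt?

2

0 --a--> 0
0 --b--> 3
3 --b--> 1
1 --a--> 3
3 --c--> 2
2 --a--> 1
1 --c--> 1
1 --a--> 3
3 --c--> 2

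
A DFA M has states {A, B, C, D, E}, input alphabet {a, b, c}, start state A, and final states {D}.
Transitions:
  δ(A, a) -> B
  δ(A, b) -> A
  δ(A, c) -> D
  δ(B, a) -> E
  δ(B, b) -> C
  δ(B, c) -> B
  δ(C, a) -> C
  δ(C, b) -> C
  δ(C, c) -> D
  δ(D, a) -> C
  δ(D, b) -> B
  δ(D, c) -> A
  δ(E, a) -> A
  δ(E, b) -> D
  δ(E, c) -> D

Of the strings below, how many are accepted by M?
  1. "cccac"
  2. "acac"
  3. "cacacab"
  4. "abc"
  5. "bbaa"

"cccac": accepted
"acac": accepted
"cacacab": rejected
"abc": accepted
"bbaa": rejected

3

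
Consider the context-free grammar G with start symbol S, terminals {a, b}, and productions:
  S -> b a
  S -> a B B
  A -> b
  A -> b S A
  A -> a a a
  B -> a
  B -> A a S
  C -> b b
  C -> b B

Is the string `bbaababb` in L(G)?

no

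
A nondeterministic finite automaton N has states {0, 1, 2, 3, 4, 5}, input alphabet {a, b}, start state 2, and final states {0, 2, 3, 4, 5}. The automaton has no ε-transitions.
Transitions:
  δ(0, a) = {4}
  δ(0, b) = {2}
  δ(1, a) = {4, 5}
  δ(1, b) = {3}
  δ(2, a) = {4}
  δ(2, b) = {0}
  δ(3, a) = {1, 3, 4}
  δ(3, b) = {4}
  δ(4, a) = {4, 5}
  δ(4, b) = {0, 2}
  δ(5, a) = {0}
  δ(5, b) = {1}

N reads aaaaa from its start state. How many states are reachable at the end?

3

Start: {2}
read a: {4}
read a: {4, 5}
read a: {0, 4, 5}
read a: {0, 4, 5}
read a: {0, 4, 5}
Final reachable set {0, 4, 5} has 3 states.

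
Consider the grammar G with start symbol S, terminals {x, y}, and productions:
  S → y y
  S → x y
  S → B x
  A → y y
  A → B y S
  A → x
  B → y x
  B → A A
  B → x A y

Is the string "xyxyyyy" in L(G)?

no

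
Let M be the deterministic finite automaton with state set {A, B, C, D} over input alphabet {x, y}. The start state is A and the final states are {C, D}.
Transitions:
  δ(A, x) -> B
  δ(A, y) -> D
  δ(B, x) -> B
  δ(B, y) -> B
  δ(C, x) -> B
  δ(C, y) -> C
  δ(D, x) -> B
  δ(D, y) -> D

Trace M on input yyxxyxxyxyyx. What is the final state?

A --y--> D
D --y--> D
D --x--> B
B --x--> B
B --y--> B
B --x--> B
B --x--> B
B --y--> B
B --x--> B
B --y--> B
B --y--> B
B --x--> B

B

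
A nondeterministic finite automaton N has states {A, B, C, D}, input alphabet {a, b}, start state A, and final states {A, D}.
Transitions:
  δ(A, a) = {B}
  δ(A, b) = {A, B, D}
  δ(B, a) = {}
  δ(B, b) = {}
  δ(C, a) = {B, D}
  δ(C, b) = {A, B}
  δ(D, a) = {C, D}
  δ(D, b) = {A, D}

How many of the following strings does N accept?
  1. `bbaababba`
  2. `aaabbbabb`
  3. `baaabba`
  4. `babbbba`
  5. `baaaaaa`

`bbaababba`: accepted
`aaabbbabb`: rejected
`baaabba`: accepted
`babbbba`: accepted
`baaaaaa`: accepted

4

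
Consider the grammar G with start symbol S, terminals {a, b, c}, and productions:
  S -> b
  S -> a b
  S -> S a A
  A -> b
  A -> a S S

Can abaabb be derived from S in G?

yes

S ⇒ SaA ⇒ abaA ⇒ abaaSS ⇒ abaabS ⇒ abaabb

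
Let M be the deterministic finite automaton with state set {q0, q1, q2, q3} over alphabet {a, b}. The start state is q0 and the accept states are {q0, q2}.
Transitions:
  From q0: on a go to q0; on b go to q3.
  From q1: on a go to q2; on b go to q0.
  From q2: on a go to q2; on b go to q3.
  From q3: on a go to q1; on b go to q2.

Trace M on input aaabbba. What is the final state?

q1

q0 --a--> q0
q0 --a--> q0
q0 --a--> q0
q0 --b--> q3
q3 --b--> q2
q2 --b--> q3
q3 --a--> q1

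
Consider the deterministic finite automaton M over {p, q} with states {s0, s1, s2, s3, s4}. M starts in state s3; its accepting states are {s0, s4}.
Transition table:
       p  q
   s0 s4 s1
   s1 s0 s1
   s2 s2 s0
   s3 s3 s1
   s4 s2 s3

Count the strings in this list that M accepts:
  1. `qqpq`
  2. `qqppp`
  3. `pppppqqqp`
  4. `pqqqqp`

`qqpq`: rejected
`qqppp`: rejected
`pppppqqqp`: accepted
`pqqqqp`: accepted

2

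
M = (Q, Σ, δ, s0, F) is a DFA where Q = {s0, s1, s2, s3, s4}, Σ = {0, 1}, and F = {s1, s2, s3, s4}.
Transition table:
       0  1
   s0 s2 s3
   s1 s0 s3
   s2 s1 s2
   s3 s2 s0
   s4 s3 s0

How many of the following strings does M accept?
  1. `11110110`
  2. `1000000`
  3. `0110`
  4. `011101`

3

`11110110`: accepted
`1000000`: rejected
`0110`: accepted
`011101`: accepted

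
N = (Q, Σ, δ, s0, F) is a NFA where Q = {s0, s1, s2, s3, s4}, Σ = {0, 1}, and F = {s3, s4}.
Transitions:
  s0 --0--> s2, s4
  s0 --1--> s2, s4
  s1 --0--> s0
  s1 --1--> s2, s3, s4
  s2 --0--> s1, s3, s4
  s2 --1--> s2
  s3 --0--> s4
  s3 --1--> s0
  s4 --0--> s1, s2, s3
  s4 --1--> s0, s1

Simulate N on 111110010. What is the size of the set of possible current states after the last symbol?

5

Start: {s0}
read 1: {s2, s4}
read 1: {s0, s1, s2}
read 1: {s2, s3, s4}
read 1: {s0, s1, s2}
read 1: {s2, s3, s4}
read 0: {s1, s2, s3, s4}
read 0: {s0, s1, s2, s3, s4}
read 1: {s0, s1, s2, s3, s4}
read 0: {s0, s1, s2, s3, s4}
Final reachable set {s0, s1, s2, s3, s4} has 5 states.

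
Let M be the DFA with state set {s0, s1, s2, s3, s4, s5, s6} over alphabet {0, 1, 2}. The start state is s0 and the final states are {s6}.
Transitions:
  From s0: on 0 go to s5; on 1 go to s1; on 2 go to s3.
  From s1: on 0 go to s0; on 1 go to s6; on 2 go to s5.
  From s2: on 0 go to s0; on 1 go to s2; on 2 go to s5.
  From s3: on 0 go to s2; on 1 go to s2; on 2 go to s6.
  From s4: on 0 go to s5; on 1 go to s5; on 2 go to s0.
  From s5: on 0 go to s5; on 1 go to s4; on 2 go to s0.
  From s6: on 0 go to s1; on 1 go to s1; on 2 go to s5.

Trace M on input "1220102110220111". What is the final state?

s0 --1--> s1
s1 --2--> s5
s5 --2--> s0
s0 --0--> s5
s5 --1--> s4
s4 --0--> s5
s5 --2--> s0
s0 --1--> s1
s1 --1--> s6
s6 --0--> s1
s1 --2--> s5
s5 --2--> s0
s0 --0--> s5
s5 --1--> s4
s4 --1--> s5
s5 --1--> s4

s4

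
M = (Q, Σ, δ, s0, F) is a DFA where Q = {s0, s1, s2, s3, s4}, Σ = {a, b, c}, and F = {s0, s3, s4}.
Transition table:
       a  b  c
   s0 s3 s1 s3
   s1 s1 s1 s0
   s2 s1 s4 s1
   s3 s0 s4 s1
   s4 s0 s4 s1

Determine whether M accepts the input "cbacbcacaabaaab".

rejected

s0 --c--> s3
s3 --b--> s4
s4 --a--> s0
s0 --c--> s3
s3 --b--> s4
s4 --c--> s1
s1 --a--> s1
s1 --c--> s0
s0 --a--> s3
s3 --a--> s0
s0 --b--> s1
s1 --a--> s1
s1 --a--> s1
s1 --a--> s1
s1 --b--> s1
End in state s1, which is not an accepting state.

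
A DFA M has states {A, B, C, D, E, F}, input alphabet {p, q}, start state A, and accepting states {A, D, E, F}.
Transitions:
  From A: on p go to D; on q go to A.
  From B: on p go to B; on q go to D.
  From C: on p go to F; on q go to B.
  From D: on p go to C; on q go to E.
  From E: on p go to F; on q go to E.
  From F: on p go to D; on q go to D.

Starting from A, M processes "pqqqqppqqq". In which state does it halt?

E

A --p--> D
D --q--> E
E --q--> E
E --q--> E
E --q--> E
E --p--> F
F --p--> D
D --q--> E
E --q--> E
E --q--> E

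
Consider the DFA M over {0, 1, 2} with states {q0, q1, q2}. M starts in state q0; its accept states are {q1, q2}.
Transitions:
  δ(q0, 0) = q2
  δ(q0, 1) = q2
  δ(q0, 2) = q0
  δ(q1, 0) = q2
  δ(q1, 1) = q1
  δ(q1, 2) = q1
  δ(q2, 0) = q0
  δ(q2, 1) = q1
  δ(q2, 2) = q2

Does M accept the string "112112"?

q0 --1--> q2
q2 --1--> q1
q1 --2--> q1
q1 --1--> q1
q1 --1--> q1
q1 --2--> q1
End in state q1, which is an accepting state.

accepted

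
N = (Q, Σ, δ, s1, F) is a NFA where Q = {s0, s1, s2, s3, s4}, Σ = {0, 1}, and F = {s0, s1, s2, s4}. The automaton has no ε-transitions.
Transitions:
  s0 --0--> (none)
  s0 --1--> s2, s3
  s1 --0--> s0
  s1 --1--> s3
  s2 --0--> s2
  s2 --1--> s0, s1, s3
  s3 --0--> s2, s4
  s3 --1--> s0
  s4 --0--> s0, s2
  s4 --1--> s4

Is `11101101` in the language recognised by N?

Start: {s1}
read 1: {s3}
read 1: {s0}
read 1: {s2, s3}
read 0: {s2, s4}
read 1: {s0, s1, s3, s4}
read 1: {s0, s2, s3, s4}
read 0: {s0, s2, s4}
read 1: {s0, s1, s2, s3, s4}
Reachable ∩ accepting = {s0, s1, s2, s4} — nonempty.

accepted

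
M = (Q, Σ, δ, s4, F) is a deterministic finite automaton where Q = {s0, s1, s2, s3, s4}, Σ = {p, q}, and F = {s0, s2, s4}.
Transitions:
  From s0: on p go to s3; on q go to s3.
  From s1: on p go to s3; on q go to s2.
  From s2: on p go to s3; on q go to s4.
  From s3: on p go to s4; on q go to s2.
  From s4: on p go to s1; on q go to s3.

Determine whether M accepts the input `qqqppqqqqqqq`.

accepted

s4 --q--> s3
s3 --q--> s2
s2 --q--> s4
s4 --p--> s1
s1 --p--> s3
s3 --q--> s2
s2 --q--> s4
s4 --q--> s3
s3 --q--> s2
s2 --q--> s4
s4 --q--> s3
s3 --q--> s2
End in state s2, which is an accepting state.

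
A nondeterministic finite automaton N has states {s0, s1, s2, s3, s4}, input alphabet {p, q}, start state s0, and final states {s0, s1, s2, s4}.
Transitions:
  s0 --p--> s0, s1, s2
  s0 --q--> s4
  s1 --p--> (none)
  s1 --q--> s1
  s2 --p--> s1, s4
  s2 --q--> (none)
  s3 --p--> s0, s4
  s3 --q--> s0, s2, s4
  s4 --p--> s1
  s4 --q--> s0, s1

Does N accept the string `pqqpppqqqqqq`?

accepted

Start: {s0}
read p: {s0, s1, s2}
read q: {s1, s4}
read q: {s0, s1}
read p: {s0, s1, s2}
read p: {s0, s1, s2, s4}
read p: {s0, s1, s2, s4}
read q: {s0, s1, s4}
read q: {s0, s1, s4}
read q: {s0, s1, s4}
read q: {s0, s1, s4}
read q: {s0, s1, s4}
read q: {s0, s1, s4}
Reachable ∩ accepting = {s0, s1, s4} — nonempty.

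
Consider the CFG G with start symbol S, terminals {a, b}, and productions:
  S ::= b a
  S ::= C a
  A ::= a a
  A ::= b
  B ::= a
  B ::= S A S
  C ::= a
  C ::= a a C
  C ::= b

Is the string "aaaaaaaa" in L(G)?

S ⇒ Ca ⇒ aaCa ⇒ aaaaCa ⇒ aaaaaaCa ⇒ aaaaaaaa

yes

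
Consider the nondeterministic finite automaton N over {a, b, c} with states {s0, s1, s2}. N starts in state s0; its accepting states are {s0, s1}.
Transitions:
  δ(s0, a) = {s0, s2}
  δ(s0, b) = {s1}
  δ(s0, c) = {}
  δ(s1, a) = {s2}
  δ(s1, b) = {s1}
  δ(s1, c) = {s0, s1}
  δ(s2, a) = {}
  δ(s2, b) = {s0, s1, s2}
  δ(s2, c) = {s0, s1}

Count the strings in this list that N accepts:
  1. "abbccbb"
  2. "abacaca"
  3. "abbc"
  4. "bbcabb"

"abbccbb": accepted
"abacaca": accepted
"abbc": accepted
"bbcabb": accepted

4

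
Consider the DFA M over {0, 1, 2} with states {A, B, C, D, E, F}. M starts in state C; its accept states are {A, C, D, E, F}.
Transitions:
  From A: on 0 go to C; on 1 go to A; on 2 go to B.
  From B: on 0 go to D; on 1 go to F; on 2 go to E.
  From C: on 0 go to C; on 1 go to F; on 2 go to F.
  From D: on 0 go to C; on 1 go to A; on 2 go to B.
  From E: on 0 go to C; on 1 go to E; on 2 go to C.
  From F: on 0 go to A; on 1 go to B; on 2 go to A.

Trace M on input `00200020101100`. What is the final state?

C

C --0--> C
C --0--> C
C --2--> F
F --0--> A
A --0--> C
C --0--> C
C --2--> F
F --0--> A
A --1--> A
A --0--> C
C --1--> F
F --1--> B
B --0--> D
D --0--> C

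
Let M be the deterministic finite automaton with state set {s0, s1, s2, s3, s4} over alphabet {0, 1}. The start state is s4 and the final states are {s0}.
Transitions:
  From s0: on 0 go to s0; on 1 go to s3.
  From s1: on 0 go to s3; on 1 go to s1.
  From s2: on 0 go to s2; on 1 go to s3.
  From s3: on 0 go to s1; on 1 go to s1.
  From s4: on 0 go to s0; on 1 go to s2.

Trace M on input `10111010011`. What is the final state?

s1

s4 --1--> s2
s2 --0--> s2
s2 --1--> s3
s3 --1--> s1
s1 --1--> s1
s1 --0--> s3
s3 --1--> s1
s1 --0--> s3
s3 --0--> s1
s1 --1--> s1
s1 --1--> s1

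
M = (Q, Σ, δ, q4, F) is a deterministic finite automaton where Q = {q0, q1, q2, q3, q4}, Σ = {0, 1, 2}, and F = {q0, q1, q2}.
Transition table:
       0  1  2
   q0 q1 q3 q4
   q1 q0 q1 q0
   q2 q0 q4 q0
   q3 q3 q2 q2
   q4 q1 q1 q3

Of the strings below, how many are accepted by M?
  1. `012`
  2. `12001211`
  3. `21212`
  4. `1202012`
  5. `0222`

4

`012`: accepted
`12001211`: accepted
`21212`: accepted
`1202012`: accepted
`0222`: rejected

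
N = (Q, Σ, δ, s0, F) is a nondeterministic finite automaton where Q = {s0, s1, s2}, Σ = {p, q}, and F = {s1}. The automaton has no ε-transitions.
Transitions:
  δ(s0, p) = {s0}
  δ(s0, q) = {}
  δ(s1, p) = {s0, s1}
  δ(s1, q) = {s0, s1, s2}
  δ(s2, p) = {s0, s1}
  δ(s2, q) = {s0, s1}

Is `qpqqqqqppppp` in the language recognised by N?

rejected

Start: {s0}
read q: {}
The reachable set is empty and stays empty for the remaining 11 symbols.
Reachable ∩ accepting = {} — empty.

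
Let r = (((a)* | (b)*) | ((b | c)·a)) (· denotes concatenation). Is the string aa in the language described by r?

The left alternative ((a)*|(b)*) matches aa.

yes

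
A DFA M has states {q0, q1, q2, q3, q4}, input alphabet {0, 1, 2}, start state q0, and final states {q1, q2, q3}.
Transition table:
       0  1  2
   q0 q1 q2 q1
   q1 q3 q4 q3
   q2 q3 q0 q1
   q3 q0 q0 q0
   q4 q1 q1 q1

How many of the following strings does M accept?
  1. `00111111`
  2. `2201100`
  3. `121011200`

`00111111`: accepted
`2201100`: accepted
`121011200`: accepted

3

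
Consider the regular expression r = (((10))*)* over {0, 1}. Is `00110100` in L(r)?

00110100 cannot be split into zero or more pieces each matching ((10))*.

no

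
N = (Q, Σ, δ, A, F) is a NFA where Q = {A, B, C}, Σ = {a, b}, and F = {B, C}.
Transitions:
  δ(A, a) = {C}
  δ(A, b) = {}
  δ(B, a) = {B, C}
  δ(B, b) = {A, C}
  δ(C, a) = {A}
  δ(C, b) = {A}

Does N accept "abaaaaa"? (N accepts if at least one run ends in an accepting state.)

Start: {A}
read a: {C}
read b: {A}
read a: {C}
read a: {A}
read a: {C}
read a: {A}
read a: {C}
Reachable ∩ accepting = {C} — nonempty.

accepted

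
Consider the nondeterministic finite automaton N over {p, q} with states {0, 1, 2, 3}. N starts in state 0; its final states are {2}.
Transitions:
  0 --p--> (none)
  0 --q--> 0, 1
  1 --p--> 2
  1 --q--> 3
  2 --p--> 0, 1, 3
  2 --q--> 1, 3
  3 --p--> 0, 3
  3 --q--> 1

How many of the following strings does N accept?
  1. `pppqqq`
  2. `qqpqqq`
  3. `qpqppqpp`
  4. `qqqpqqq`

`pppqqq`: rejected
`qqpqqq`: rejected
`qpqppqpp`: rejected
`qqqpqqq`: rejected

0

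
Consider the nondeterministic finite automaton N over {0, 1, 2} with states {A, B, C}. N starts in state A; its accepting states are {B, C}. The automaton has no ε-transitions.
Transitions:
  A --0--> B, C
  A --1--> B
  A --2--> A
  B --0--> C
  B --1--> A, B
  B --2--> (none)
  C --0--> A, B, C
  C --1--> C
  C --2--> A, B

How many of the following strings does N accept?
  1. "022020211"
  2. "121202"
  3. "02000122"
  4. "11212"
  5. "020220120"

"022020211": accepted
"121202": rejected
"02000122": rejected
"11212": rejected
"020220120": accepted

2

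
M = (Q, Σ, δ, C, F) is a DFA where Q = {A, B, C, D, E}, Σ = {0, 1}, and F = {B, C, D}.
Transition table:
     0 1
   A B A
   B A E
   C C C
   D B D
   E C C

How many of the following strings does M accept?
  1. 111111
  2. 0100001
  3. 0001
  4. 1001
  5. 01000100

5

111111: accepted
0100001: accepted
0001: accepted
1001: accepted
01000100: accepted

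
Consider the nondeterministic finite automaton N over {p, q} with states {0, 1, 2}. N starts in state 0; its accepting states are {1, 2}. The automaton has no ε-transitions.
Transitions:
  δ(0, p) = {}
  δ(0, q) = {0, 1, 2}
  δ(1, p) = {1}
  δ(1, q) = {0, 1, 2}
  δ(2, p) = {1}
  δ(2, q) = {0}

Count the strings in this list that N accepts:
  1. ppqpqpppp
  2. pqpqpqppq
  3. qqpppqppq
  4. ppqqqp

1

ppqpqpppp: rejected
pqpqpqppq: rejected
qqpppqppq: accepted
ppqqqp: rejected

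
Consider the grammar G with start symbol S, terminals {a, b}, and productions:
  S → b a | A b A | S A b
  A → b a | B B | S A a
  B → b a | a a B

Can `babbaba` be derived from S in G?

yes

S ⇒ AbA ⇒ babA ⇒ babBB ⇒ babbaB ⇒ babbaba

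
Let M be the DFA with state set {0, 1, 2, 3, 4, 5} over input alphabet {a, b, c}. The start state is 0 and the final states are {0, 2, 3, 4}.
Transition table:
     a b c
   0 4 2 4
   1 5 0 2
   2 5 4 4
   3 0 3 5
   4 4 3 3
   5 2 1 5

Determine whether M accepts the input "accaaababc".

rejected

0 --a--> 4
4 --c--> 3
3 --c--> 5
5 --a--> 2
2 --a--> 5
5 --a--> 2
2 --b--> 4
4 --a--> 4
4 --b--> 3
3 --c--> 5
End in state 5, which is not an accepting state.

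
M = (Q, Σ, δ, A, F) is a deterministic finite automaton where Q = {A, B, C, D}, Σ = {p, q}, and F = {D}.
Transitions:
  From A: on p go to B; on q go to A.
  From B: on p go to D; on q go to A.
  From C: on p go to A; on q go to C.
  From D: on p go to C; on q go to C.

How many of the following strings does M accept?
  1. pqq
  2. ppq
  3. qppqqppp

1

pqq: rejected
ppq: rejected
qppqqppp: accepted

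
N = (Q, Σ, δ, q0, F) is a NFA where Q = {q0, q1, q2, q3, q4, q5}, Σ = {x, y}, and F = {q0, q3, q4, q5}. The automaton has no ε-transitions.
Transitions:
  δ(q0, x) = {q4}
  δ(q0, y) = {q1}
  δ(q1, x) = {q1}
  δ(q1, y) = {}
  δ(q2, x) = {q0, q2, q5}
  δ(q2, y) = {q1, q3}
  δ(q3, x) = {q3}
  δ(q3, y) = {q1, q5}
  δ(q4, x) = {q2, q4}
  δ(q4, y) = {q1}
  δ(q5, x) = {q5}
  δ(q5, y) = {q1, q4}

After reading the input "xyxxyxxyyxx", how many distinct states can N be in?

Start: {q0}
read x: {q4}
read y: {q1}
read x: {q1}
read x: {q1}
read y: {}
The reachable set is empty and stays empty for the remaining 6 symbols.
Final reachable set {} has 0 states.

0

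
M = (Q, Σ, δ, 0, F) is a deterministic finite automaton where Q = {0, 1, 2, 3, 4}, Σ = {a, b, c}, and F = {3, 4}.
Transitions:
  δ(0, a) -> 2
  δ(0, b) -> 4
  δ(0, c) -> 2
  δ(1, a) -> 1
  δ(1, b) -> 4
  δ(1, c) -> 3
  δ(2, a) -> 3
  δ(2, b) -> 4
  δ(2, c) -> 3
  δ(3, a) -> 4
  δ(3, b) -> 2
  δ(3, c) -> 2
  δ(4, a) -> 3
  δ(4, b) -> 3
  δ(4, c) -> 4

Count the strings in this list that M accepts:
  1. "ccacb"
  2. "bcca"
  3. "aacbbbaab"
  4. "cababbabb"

4

"ccacb": accepted
"bcca": accepted
"aacbbbaab": accepted
"cababbabb": accepted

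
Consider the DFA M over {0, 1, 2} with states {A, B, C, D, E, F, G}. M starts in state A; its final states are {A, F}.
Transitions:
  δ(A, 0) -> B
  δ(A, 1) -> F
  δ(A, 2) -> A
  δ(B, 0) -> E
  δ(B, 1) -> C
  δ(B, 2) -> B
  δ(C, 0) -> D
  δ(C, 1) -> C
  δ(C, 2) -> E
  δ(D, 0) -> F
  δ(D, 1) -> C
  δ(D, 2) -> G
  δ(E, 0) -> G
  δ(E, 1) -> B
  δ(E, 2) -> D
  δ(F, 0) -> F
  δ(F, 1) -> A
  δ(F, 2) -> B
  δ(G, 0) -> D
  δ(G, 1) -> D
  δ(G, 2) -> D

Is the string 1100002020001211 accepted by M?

accepted

A --1--> F
F --1--> A
A --0--> B
B --0--> E
E --0--> G
G --0--> D
D --2--> G
G --0--> D
D --2--> G
G --0--> D
D --0--> F
F --0--> F
F --1--> A
A --2--> A
A --1--> F
F --1--> A
End in state A, which is an accepting state.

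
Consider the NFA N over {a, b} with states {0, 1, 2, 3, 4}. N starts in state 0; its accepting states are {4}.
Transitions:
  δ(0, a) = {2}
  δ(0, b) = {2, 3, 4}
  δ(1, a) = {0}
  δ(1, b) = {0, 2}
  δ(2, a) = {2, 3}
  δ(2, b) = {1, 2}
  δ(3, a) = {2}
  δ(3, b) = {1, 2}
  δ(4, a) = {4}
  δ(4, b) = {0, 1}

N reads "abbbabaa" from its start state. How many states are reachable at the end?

Start: {0}
read a: {2}
read b: {1, 2}
read b: {0, 1, 2}
read b: {0, 1, 2, 3, 4}
read a: {0, 2, 3, 4}
read b: {0, 1, 2, 3, 4}
read a: {0, 2, 3, 4}
read a: {2, 3, 4}
Final reachable set {2, 3, 4} has 3 states.

3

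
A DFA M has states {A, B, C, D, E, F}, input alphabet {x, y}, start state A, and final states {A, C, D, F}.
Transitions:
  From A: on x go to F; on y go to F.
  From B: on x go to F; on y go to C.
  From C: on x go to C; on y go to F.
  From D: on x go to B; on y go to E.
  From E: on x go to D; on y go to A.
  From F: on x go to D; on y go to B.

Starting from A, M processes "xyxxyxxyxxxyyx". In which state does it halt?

F

A --x--> F
F --y--> B
B --x--> F
F --x--> D
D --y--> E
E --x--> D
D --x--> B
B --y--> C
C --x--> C
C --x--> C
C --x--> C
C --y--> F
F --y--> B
B --x--> F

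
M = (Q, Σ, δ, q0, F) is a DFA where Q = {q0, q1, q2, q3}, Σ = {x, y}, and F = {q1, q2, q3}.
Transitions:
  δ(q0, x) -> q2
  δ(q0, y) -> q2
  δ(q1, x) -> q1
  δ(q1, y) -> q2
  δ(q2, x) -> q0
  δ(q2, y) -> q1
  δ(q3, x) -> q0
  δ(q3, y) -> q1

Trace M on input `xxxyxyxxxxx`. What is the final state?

q0 --x--> q2
q2 --x--> q0
q0 --x--> q2
q2 --y--> q1
q1 --x--> q1
q1 --y--> q2
q2 --x--> q0
q0 --x--> q2
q2 --x--> q0
q0 --x--> q2
q2 --x--> q0

q0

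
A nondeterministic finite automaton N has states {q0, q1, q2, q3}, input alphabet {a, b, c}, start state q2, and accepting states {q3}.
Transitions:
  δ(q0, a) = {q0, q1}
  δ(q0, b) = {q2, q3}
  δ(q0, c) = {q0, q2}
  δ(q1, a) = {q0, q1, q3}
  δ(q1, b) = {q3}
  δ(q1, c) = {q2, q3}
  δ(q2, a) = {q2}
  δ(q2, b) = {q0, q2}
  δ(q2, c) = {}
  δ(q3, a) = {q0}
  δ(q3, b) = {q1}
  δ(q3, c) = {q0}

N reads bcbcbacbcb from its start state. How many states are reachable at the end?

Start: {q2}
read b: {q0, q2}
read c: {q0, q2}
read b: {q0, q2, q3}
read c: {q0, q2}
read b: {q0, q2, q3}
read a: {q0, q1, q2}
read c: {q0, q2, q3}
read b: {q0, q1, q2, q3}
read c: {q0, q2, q3}
read b: {q0, q1, q2, q3}
Final reachable set {q0, q1, q2, q3} has 4 states.

4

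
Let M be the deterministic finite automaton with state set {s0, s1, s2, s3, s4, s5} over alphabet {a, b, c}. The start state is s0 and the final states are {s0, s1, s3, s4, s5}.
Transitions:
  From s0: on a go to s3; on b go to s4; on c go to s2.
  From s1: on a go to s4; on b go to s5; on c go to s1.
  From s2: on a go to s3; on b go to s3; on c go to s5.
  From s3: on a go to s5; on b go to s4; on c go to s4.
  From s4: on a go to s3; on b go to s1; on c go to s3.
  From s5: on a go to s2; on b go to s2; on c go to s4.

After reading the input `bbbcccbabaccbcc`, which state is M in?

s0 --b--> s4
s4 --b--> s1
s1 --b--> s5
s5 --c--> s4
s4 --c--> s3
s3 --c--> s4
s4 --b--> s1
s1 --a--> s4
s4 --b--> s1
s1 --a--> s4
s4 --c--> s3
s3 --c--> s4
s4 --b--> s1
s1 --c--> s1
s1 --c--> s1

s1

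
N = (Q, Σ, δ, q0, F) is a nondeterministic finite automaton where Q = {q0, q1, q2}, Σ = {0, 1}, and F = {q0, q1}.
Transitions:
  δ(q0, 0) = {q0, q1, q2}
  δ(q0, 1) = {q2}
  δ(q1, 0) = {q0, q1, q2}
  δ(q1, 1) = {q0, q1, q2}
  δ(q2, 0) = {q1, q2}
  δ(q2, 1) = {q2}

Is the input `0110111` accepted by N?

accepted

Start: {q0}
read 0: {q0, q1, q2}
read 1: {q0, q1, q2}
read 1: {q0, q1, q2}
read 0: {q0, q1, q2}
read 1: {q0, q1, q2}
read 1: {q0, q1, q2}
read 1: {q0, q1, q2}
Reachable ∩ accepting = {q0, q1} — nonempty.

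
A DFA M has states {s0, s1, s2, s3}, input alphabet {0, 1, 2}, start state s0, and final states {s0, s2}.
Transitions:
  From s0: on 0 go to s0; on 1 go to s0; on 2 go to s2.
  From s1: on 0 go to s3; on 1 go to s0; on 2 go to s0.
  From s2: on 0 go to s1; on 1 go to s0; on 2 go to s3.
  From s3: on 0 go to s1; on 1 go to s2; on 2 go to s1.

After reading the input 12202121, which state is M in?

s0 --1--> s0
s0 --2--> s2
s2 --2--> s3
s3 --0--> s1
s1 --2--> s0
s0 --1--> s0
s0 --2--> s2
s2 --1--> s0

s0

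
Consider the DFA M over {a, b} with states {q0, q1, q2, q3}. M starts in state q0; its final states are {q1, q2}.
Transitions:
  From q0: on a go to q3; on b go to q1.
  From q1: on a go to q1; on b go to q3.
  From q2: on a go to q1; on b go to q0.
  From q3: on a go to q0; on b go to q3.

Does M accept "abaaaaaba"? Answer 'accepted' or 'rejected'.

q0 --a--> q3
q3 --b--> q3
q3 --a--> q0
q0 --a--> q3
q3 --a--> q0
q0 --a--> q3
q3 --a--> q0
q0 --b--> q1
q1 --a--> q1
End in state q1, which is an accepting state.

accepted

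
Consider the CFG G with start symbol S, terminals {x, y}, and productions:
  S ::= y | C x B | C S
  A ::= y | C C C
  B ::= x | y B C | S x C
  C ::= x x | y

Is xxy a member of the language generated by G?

S ⇒ CS ⇒ xxS ⇒ xxy

yes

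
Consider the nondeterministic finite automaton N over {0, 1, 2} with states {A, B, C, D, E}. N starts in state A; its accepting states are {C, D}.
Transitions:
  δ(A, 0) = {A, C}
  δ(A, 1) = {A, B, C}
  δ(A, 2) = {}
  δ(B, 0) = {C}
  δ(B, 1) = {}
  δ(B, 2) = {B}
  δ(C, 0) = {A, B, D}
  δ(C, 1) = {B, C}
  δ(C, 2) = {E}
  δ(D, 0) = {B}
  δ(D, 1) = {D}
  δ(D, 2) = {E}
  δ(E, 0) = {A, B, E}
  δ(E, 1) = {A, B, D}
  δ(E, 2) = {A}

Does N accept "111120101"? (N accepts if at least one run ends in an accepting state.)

accepted

Start: {A}
read 1: {A, B, C}
read 1: {A, B, C}
read 1: {A, B, C}
read 1: {A, B, C}
read 2: {B, E}
read 0: {A, B, C, E}
read 1: {A, B, C, D}
read 0: {A, B, C, D}
read 1: {A, B, C, D}
Reachable ∩ accepting = {C, D} — nonempty.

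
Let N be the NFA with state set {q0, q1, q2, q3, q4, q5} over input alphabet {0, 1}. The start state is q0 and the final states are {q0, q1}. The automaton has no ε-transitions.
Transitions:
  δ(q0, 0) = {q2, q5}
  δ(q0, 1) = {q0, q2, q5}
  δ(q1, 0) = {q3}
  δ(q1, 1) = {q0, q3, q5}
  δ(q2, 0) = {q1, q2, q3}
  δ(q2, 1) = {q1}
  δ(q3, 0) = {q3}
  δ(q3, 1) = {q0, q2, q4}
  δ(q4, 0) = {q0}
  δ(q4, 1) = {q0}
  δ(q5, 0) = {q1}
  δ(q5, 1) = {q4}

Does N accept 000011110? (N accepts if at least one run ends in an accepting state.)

accepted

Start: {q0}
read 0: {q2, q5}
read 0: {q1, q2, q3}
read 0: {q1, q2, q3}
read 0: {q1, q2, q3}
read 1: {q0, q1, q2, q3, q4, q5}
read 1: {q0, q1, q2, q3, q4, q5}
read 1: {q0, q1, q2, q3, q4, q5}
read 1: {q0, q1, q2, q3, q4, q5}
read 0: {q0, q1, q2, q3, q5}
Reachable ∩ accepting = {q0, q1} — nonempty.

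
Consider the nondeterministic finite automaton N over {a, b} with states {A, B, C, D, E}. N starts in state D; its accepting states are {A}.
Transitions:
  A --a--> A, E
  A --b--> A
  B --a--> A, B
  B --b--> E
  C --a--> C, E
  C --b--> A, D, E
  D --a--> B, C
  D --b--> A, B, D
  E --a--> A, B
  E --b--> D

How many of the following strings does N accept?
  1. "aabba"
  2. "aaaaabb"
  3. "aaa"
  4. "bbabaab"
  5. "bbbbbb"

"aabba": accepted
"aaaaabb": accepted
"aaa": accepted
"bbabaab": accepted
"bbbbbb": accepted

5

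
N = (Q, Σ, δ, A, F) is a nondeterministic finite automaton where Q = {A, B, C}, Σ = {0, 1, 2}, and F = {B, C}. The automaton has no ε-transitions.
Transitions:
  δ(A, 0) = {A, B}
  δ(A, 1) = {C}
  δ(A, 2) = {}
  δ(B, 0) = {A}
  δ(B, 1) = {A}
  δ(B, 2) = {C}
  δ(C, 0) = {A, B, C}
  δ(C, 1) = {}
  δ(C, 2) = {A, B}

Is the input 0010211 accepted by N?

Start: {A}
read 0: {A, B}
read 0: {A, B}
read 1: {A, C}
read 0: {A, B, C}
read 2: {A, B, C}
read 1: {A, C}
read 1: {C}
Reachable ∩ accepting = {C} — nonempty.

accepted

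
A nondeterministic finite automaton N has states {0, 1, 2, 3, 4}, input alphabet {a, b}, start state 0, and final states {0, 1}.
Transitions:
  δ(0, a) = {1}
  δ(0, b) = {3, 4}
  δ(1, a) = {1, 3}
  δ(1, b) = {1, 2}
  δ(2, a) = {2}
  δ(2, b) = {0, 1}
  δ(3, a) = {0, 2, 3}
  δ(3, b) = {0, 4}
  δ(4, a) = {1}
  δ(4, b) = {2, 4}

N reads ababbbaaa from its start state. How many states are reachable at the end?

Start: {0}
read a: {1}
read b: {1, 2}
read a: {1, 2, 3}
read b: {0, 1, 2, 4}
read b: {0, 1, 2, 3, 4}
read b: {0, 1, 2, 3, 4}
read a: {0, 1, 2, 3}
read a: {0, 1, 2, 3}
read a: {0, 1, 2, 3}
Final reachable set {0, 1, 2, 3} has 4 states.

4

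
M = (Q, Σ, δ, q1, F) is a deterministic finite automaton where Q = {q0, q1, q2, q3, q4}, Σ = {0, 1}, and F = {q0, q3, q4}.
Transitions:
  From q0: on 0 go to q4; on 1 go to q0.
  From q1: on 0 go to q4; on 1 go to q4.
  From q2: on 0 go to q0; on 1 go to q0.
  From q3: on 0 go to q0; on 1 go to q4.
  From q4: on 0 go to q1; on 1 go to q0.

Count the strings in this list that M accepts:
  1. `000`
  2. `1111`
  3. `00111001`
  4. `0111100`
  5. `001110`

`000`: accepted
`1111`: accepted
`00111001`: accepted
`0111100`: rejected
`001110`: accepted

4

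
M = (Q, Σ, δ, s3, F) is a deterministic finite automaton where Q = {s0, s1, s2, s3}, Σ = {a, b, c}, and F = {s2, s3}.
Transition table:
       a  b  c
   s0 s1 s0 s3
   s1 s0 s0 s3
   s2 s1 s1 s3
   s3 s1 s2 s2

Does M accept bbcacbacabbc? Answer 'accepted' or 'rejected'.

accepted

s3 --b--> s2
s2 --b--> s1
s1 --c--> s3
s3 --a--> s1
s1 --c--> s3
s3 --b--> s2
s2 --a--> s1
s1 --c--> s3
s3 --a--> s1
s1 --b--> s0
s0 --b--> s0
s0 --c--> s3
End in state s3, which is an accepting state.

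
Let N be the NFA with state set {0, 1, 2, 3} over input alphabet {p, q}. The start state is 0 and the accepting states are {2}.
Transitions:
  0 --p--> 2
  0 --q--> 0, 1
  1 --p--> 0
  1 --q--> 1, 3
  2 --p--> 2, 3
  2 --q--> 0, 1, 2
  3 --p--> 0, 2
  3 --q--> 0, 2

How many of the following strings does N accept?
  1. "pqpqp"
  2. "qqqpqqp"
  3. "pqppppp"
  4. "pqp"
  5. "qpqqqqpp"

"pqpqp": accepted
"qqqpqqp": accepted
"pqppppp": accepted
"pqp": accepted
"qpqqqqpp": accepted

5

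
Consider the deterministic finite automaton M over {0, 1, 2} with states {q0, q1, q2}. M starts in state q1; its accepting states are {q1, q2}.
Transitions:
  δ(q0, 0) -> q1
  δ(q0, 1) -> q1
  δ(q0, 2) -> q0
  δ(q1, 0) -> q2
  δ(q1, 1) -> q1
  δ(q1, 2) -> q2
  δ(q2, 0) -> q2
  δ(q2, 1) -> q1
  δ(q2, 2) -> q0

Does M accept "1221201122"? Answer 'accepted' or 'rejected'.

q1 --1--> q1
q1 --2--> q2
q2 --2--> q0
q0 --1--> q1
q1 --2--> q2
q2 --0--> q2
q2 --1--> q1
q1 --1--> q1
q1 --2--> q2
q2 --2--> q0
End in state q0, which is not an accepting state.

rejected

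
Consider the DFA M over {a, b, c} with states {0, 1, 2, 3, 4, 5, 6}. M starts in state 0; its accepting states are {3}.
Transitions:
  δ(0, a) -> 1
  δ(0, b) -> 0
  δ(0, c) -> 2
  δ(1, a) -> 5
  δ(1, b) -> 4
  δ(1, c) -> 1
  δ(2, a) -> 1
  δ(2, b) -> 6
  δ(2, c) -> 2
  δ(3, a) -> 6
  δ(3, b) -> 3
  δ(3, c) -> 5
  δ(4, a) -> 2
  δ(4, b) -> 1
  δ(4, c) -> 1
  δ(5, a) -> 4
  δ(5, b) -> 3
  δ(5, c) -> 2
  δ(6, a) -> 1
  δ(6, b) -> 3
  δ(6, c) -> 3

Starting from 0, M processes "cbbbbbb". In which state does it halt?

3

0 --c--> 2
2 --b--> 6
6 --b--> 3
3 --b--> 3
3 --b--> 3
3 --b--> 3
3 --b--> 3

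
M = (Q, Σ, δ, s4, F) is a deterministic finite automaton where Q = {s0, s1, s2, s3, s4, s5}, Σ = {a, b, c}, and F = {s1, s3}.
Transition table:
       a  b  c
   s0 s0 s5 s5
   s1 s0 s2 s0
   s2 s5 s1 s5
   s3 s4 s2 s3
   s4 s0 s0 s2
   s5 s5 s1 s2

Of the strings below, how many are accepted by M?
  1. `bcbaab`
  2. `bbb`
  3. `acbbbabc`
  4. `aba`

1

`bcbaab`: rejected
`bbb`: accepted
`acbbbabc`: rejected
`aba`: rejected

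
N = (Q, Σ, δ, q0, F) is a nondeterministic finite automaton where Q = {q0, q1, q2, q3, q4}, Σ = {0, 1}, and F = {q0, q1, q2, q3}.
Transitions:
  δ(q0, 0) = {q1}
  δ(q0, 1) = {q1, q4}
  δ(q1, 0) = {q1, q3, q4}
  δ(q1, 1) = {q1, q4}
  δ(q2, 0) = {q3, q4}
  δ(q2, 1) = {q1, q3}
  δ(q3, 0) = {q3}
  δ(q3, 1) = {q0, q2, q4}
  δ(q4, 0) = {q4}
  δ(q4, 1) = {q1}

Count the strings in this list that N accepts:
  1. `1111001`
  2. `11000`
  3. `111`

`1111001`: accepted
`11000`: accepted
`111`: accepted

3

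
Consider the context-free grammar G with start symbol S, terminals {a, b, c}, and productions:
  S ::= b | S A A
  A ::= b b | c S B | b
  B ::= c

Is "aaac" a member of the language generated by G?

no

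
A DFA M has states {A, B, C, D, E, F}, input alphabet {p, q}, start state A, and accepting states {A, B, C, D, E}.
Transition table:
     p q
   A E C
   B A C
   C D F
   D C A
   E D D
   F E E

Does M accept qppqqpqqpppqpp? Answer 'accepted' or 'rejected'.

accepted

A --q--> C
C --p--> D
D --p--> C
C --q--> F
F --q--> E
E --p--> D
D --q--> A
A --q--> C
C --p--> D
D --p--> C
C --p--> D
D --q--> A
A --p--> E
E --p--> D
End in state D, which is an accepting state.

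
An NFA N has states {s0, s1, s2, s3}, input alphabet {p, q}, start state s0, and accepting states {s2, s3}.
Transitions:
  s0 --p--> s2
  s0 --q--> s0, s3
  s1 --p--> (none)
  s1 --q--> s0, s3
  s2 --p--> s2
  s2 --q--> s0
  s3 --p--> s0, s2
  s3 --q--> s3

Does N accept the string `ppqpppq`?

rejected

Start: {s0}
read p: {s2}
read p: {s2}
read q: {s0}
read p: {s2}
read p: {s2}
read p: {s2}
read q: {s0}
Reachable ∩ accepting = {} — empty.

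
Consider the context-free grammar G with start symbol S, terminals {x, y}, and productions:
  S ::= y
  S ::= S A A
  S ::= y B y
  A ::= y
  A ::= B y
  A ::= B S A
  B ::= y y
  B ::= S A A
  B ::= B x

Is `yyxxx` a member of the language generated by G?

no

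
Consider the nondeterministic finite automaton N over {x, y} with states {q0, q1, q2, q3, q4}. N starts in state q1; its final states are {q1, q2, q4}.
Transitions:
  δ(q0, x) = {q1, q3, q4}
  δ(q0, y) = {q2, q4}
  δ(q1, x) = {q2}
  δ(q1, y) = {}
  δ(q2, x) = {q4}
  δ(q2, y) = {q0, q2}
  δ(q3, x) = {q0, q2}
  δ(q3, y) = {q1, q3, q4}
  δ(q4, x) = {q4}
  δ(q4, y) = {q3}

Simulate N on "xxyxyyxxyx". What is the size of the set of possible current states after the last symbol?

5

Start: {q1}
read x: {q2}
read x: {q4}
read y: {q3}
read x: {q0, q2}
read y: {q0, q2, q4}
read y: {q0, q2, q3, q4}
read x: {q0, q1, q2, q3, q4}
read x: {q0, q1, q2, q3, q4}
read y: {q0, q1, q2, q3, q4}
read x: {q0, q1, q2, q3, q4}
Final reachable set {q0, q1, q2, q3, q4} has 5 states.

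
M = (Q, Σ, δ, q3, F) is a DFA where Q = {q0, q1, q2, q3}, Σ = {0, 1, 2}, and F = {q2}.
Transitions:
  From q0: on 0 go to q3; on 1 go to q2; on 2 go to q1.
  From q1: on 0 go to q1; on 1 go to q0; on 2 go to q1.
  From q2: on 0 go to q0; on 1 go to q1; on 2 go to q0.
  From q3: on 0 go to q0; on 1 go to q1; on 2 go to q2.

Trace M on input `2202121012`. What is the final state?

q3 --2--> q2
q2 --2--> q0
q0 --0--> q3
q3 --2--> q2
q2 --1--> q1
q1 --2--> q1
q1 --1--> q0
q0 --0--> q3
q3 --1--> q1
q1 --2--> q1

q1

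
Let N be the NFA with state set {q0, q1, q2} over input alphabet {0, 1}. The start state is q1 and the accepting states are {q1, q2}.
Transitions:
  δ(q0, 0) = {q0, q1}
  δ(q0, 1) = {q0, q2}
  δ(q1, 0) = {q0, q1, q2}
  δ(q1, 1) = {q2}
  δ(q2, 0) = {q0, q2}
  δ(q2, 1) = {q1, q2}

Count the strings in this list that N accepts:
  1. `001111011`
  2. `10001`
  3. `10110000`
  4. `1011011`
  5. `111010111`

5

`001111011`: accepted
`10001`: accepted
`10110000`: accepted
`1011011`: accepted
`111010111`: accepted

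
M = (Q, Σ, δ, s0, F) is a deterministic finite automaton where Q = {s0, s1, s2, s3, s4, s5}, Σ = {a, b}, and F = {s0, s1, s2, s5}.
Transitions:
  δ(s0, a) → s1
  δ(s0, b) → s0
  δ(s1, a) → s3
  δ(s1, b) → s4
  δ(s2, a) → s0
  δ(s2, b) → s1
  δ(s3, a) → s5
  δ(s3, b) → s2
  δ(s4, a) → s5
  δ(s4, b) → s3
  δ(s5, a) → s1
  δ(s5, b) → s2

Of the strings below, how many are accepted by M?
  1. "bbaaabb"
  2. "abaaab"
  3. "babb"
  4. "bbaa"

2

"bbaaabb": accepted
"abaaab": accepted
"babb": rejected
"bbaa": rejected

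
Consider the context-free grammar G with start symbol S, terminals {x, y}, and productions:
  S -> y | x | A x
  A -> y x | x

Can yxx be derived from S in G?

S ⇒ Ax ⇒ yxx

yes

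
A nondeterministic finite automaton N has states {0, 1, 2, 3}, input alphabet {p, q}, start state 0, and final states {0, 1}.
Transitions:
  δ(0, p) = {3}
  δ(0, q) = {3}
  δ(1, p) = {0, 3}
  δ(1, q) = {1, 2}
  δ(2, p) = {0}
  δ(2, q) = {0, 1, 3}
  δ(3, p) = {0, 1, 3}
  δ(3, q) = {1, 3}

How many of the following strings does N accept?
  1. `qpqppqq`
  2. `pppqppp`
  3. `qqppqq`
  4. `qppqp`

`qpqppqq`: accepted
`pppqppp`: accepted
`qqppqq`: accepted
`qppqp`: accepted

4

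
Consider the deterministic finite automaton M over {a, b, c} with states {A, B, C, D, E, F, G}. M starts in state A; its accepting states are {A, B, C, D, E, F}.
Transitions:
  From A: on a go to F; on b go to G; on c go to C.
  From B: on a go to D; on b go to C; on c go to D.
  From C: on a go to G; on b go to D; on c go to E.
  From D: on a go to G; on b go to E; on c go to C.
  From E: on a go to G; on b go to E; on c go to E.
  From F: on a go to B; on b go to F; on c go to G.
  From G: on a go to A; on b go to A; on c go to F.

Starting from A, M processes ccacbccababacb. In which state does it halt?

A

A --c--> C
C --c--> E
E --a--> G
G --c--> F
F --b--> F
F --c--> G
G --c--> F
F --a--> B
B --b--> C
C --a--> G
G --b--> A
A --a--> F
F --c--> G
G --b--> A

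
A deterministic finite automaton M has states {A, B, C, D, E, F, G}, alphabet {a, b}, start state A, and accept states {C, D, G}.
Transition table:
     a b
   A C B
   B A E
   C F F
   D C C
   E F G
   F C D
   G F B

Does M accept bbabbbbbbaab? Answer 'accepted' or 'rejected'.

A --b--> B
B --b--> E
E --a--> F
F --b--> D
D --b--> C
C --b--> F
F --b--> D
D --b--> C
C --b--> F
F --a--> C
C --a--> F
F --b--> D
End in state D, which is an accepting state.

accepted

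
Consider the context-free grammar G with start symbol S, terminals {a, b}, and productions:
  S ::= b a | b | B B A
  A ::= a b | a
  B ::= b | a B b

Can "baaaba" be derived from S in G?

no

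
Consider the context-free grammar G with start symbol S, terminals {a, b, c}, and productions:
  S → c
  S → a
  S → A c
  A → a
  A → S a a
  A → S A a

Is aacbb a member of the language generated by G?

no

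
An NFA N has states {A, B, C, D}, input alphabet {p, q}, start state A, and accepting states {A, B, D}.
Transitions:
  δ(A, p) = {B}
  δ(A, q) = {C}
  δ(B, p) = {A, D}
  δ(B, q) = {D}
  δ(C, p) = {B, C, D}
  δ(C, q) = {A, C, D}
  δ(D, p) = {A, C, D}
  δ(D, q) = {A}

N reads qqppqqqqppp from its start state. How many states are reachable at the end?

Start: {A}
read q: {C}
read q: {A, C, D}
read p: {A, B, C, D}
read p: {A, B, C, D}
read q: {A, C, D}
read q: {A, C, D}
read q: {A, C, D}
read q: {A, C, D}
read p: {A, B, C, D}
read p: {A, B, C, D}
read p: {A, B, C, D}
Final reachable set {A, B, C, D} has 4 states.

4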